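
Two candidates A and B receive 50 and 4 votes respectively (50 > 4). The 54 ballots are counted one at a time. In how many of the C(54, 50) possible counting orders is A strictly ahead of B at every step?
Strict-lead orderings = 269399

Total orderings of the 54 votes with 50 for A: C(54, 50) = 316251. By the Bertrand ballot formula (Cycle Lemma / reflection principle), the number of orderings in which A is strictly ahead of B throughout is (p − q)/(p + q) · C(p + q, p) = (50 − 4)/(50 + 4) · 316251 = 269399.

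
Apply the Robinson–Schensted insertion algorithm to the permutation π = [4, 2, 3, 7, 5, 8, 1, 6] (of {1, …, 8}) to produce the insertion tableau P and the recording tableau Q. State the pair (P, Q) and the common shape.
P = [1, 3, 5, 6] / [2, 7, 8] / [4];  Q = [1, 3, 4, 6] / [2, 5, 8] / [7];  common shape = (4, 3, 1)

Row-insert the values π_1, π_2, … into P one at a time, bumping the leftmost entry strictly greater than the inserted value down to the next row. The recording tableau Q records, in position (i, j), the step at which that cell was added to P.
  Insert 4 (step 1): P = [4];  Q = [1]
  Insert 2 (step 2): P = [2] / [4];  Q = [1] / [2]
  Insert 3 (step 3): P = [2, 3] / [4];  Q = [1, 3] / [2]
  Insert 7 (step 4): P = [2, 3, 7] / [4];  Q = [1, 3, 4] / [2]
  Insert 5 (step 5): P = [2, 3, 5] / [4, 7];  Q = [1, 3, 4] / [2, 5]
  Insert 8 (step 6): P = [2, 3, 5, 8] / [4, 7];  Q = [1, 3, 4, 6] / [2, 5]
  Insert 1 (step 7): P = [1, 3, 5, 8] / [2, 7] / [4];  Q = [1, 3, 4, 6] / [2, 5] / [7]
  Insert 6 (step 8): P = [1, 3, 5, 6] / [2, 7, 8] / [4];  Q = [1, 3, 4, 6] / [2, 5, 8] / [7]
Final shape: (4, 3, 1).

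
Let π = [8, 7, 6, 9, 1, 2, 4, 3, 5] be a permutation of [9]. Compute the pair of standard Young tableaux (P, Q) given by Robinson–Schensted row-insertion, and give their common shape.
P = [1, 2, 3, 5] / [4, 9] / [6] / [7] / [8];  Q = [1, 4, 7, 9] / [2, 6] / [3] / [5] / [8];  common shape = (4, 2, 1, 1, 1)

Row-insert the values π_1, π_2, … into P one at a time, bumping the leftmost entry strictly greater than the inserted value down to the next row. The recording tableau Q records, in position (i, j), the step at which that cell was added to P.
  Insert 8 (step 1): P = [8];  Q = [1]
  Insert 7 (step 2): P = [7] / [8];  Q = [1] / [2]
  Insert 6 (step 3): P = [6] / [7] / [8];  Q = [1] / [2] / [3]
  Insert 9 (step 4): P = [6, 9] / [7] / [8];  Q = [1, 4] / [2] / [3]
  Insert 1 (step 5): P = [1, 9] / [6] / [7] / [8];  Q = [1, 4] / [2] / [3] / [5]
  Insert 2 (step 6): P = [1, 2] / [6, 9] / [7] / [8];  Q = [1, 4] / [2, 6] / [3] / [5]
  Insert 4 (step 7): P = [1, 2, 4] / [6, 9] / [7] / [8];  Q = [1, 4, 7] / [2, 6] / [3] / [5]
  Insert 3 (step 8): P = [1, 2, 3] / [4, 9] / [6] / [7] / [8];  Q = [1, 4, 7] / [2, 6] / [3] / [5] / [8]
  Insert 5 (step 9): P = [1, 2, 3, 5] / [4, 9] / [6] / [7] / [8];  Q = [1, 4, 7, 9] / [2, 6] / [3] / [5] / [8]
Final shape: (4, 2, 1, 1, 1).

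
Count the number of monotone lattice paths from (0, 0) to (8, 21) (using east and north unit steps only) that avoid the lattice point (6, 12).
Number of paths = 3271125

Total paths from (0, 0) to (8, 21): C(29, 8) = 4292145. Paths through (6, 12): (paths (0, 0) → (6, 12)) × (paths (6, 12) → (8, 21)) = C(18, 6) · C(11, 2) = 18564 · 55 = 1021020. Avoidance count = 4292145 − 1021020 = 3271125.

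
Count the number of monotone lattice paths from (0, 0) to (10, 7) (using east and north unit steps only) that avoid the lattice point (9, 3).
Number of paths = 18348

Total paths from (0, 0) to (10, 7): C(17, 10) = 19448. Paths through (9, 3): (paths (0, 0) → (9, 3)) × (paths (9, 3) → (10, 7)) = C(12, 9) · C(5, 1) = 220 · 5 = 1100. Avoidance count = 19448 − 1100 = 18348.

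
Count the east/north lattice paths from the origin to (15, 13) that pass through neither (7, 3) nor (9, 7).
Number of paths = 23283840

Inclusion–exclusion. Total paths: C(28, 15) = 37442160. Through P₁: C(10, 7)·C(18, 8) = 5250960. Through P₂: C(16, 9)·C(12, 6) = 10570560. Since P₁ is strictly southwest of P₂, a monotone path through both must visit P₁ then P₂; paths through both = C(10, 7)·C(6, 2)·C(12, 6) = 1663200. Avoid both = 37442160 − 5250960 − 10570560 + 1663200 = 23283840.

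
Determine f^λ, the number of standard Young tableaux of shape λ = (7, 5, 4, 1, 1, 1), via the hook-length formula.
# SYT of shape (7, 5, 4, 1, 1, 1) = 27713400

Hook-length formula: f^λ = n! / Π hook(c), product over all cells c of the Young diagram. For λ = (7, 5, 4, 1, 1, 1), n = 19 boxes. Hook lengths by row (left-to-right, top-to-bottom): [12, 8, 7, 6, 4, 2, 1]; [9, 5, 4, 3, 1]; [7, 3, 2, 1]; [3]; [2]; [1]. Product of hooks = 4389396480. So f^λ = 19! / 4389396480 = 121645100408832000 / 4389396480 = 27713400.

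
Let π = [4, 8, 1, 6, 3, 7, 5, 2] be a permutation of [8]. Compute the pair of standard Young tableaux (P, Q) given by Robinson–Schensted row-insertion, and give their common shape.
P = [1, 2, 5] / [3, 6, 7] / [4] / [8];  Q = [1, 2, 6] / [3, 4, 7] / [5] / [8];  common shape = (3, 3, 1, 1)

Row-insert the values π_1, π_2, … into P one at a time, bumping the leftmost entry strictly greater than the inserted value down to the next row. The recording tableau Q records, in position (i, j), the step at which that cell was added to P.
  Insert 4 (step 1): P = [4];  Q = [1]
  Insert 8 (step 2): P = [4, 8];  Q = [1, 2]
  Insert 1 (step 3): P = [1, 8] / [4];  Q = [1, 2] / [3]
  Insert 6 (step 4): P = [1, 6] / [4, 8];  Q = [1, 2] / [3, 4]
  Insert 3 (step 5): P = [1, 3] / [4, 6] / [8];  Q = [1, 2] / [3, 4] / [5]
  Insert 7 (step 6): P = [1, 3, 7] / [4, 6] / [8];  Q = [1, 2, 6] / [3, 4] / [5]
  Insert 5 (step 7): P = [1, 3, 5] / [4, 6, 7] / [8];  Q = [1, 2, 6] / [3, 4, 7] / [5]
  Insert 2 (step 8): P = [1, 2, 5] / [3, 6, 7] / [4] / [8];  Q = [1, 2, 6] / [3, 4, 7] / [5] / [8]
Final shape: (3, 3, 1, 1).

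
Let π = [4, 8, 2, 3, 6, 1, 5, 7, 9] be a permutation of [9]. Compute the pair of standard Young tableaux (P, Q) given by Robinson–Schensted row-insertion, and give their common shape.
P = [1, 3, 5, 7, 9] / [2, 6] / [4, 8];  Q = [1, 2, 5, 8, 9] / [3, 4] / [6, 7];  common shape = (5, 2, 2)

Row-insert the values π_1, π_2, … into P one at a time, bumping the leftmost entry strictly greater than the inserted value down to the next row. The recording tableau Q records, in position (i, j), the step at which that cell was added to P.
  Insert 4 (step 1): P = [4];  Q = [1]
  Insert 8 (step 2): P = [4, 8];  Q = [1, 2]
  Insert 2 (step 3): P = [2, 8] / [4];  Q = [1, 2] / [3]
  Insert 3 (step 4): P = [2, 3] / [4, 8];  Q = [1, 2] / [3, 4]
  Insert 6 (step 5): P = [2, 3, 6] / [4, 8];  Q = [1, 2, 5] / [3, 4]
  Insert 1 (step 6): P = [1, 3, 6] / [2, 8] / [4];  Q = [1, 2, 5] / [3, 4] / [6]
  Insert 5 (step 7): P = [1, 3, 5] / [2, 6] / [4, 8];  Q = [1, 2, 5] / [3, 4] / [6, 7]
  Insert 7 (step 8): P = [1, 3, 5, 7] / [2, 6] / [4, 8];  Q = [1, 2, 5, 8] / [3, 4] / [6, 7]
  Insert 9 (step 9): P = [1, 3, 5, 7, 9] / [2, 6] / [4, 8];  Q = [1, 2, 5, 8, 9] / [3, 4] / [6, 7]
Final shape: (5, 2, 2).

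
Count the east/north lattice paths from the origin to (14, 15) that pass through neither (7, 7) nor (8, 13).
Number of paths = 50448792

Inclusion–exclusion. Total paths: C(29, 14) = 77558760. Through P₁: C(14, 7)·C(15, 7) = 22084920. Through P₂: C(21, 8)·C(8, 6) = 5697720. Since P₁ is strictly southwest of P₂, a monotone path through both must visit P₁ then P₂; paths through both = C(14, 7)·C(7, 1)·C(8, 6) = 672672. Avoid both = 77558760 − 22084920 − 5697720 + 672672 = 50448792.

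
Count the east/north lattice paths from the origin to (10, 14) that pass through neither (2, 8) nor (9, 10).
Number of paths = 1372331

Inclusion–exclusion. Total paths: C(24, 10) = 1961256. Through P₁: C(10, 2)·C(14, 8) = 135135. Through P₂: C(19, 9)·C(5, 1) = 461890. Since P₁ is strictly southwest of P₂, a monotone path through both must visit P₁ then P₂; paths through both = C(10, 2)·C(9, 7)·C(5, 1) = 8100. Avoid both = 1961256 − 135135 − 461890 + 8100 = 1372331.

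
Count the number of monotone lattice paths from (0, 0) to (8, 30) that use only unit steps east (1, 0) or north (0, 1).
Number of paths = 48903492

A monotone lattice path from (0, 0) to (8, 30) consists of 8 east steps and 30 north steps in some order, so it is determined by which 8 of the 38 steps are east. The count is C(38, 8) = 48903492.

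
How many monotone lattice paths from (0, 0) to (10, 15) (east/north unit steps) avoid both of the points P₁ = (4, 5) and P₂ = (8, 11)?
Number of paths = 1522922

Inclusion–exclusion. Total paths: C(25, 10) = 3268760. Through P₁: C(9, 4)·C(16, 6) = 1009008. Through P₂: C(19, 8)·C(6, 2) = 1133730. Since P₁ is strictly southwest of P₂, a monotone path through both must visit P₁ then P₂; paths through both = C(9, 4)·C(10, 4)·C(6, 2) = 396900. Avoid both = 3268760 − 1009008 − 1133730 + 396900 = 1522922.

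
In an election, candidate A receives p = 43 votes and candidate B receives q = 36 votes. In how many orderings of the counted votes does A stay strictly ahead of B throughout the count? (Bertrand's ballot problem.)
Strict-lead orderings = 3527173835643930141670

Total orderings of the 79 votes with 43 for A: C(79, 43) = 39806676145124354455990. By the Bertrand ballot formula (Cycle Lemma / reflection principle), the number of orderings in which A is strictly ahead of B throughout is (p − q)/(p + q) · C(p + q, p) = (43 − 36)/(43 + 36) · 39806676145124354455990 = 3527173835643930141670.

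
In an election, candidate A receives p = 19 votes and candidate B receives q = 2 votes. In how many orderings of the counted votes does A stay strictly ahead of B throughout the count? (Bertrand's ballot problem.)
Strict-lead orderings = 170

Total orderings of the 21 votes with 19 for A: C(21, 19) = 210. By the Bertrand ballot formula (Cycle Lemma / reflection principle), the number of orderings in which A is strictly ahead of B throughout is (p − q)/(p + q) · C(p + q, p) = (19 − 2)/(19 + 2) · 210 = 170.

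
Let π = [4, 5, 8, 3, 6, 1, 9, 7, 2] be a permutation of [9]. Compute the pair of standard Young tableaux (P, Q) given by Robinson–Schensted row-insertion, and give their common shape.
P = [1, 2, 6, 7] / [3, 5, 9] / [4, 8];  Q = [1, 2, 3, 7] / [4, 5, 8] / [6, 9];  common shape = (4, 3, 2)

Row-insert the values π_1, π_2, … into P one at a time, bumping the leftmost entry strictly greater than the inserted value down to the next row. The recording tableau Q records, in position (i, j), the step at which that cell was added to P.
  Insert 4 (step 1): P = [4];  Q = [1]
  Insert 5 (step 2): P = [4, 5];  Q = [1, 2]
  Insert 8 (step 3): P = [4, 5, 8];  Q = [1, 2, 3]
  Insert 3 (step 4): P = [3, 5, 8] / [4];  Q = [1, 2, 3] / [4]
  Insert 6 (step 5): P = [3, 5, 6] / [4, 8];  Q = [1, 2, 3] / [4, 5]
  Insert 1 (step 6): P = [1, 5, 6] / [3, 8] / [4];  Q = [1, 2, 3] / [4, 5] / [6]
  Insert 9 (step 7): P = [1, 5, 6, 9] / [3, 8] / [4];  Q = [1, 2, 3, 7] / [4, 5] / [6]
  Insert 7 (step 8): P = [1, 5, 6, 7] / [3, 8, 9] / [4];  Q = [1, 2, 3, 7] / [4, 5, 8] / [6]
  Insert 2 (step 9): P = [1, 2, 6, 7] / [3, 5, 9] / [4, 8];  Q = [1, 2, 3, 7] / [4, 5, 8] / [6, 9]
Final shape: (4, 3, 2).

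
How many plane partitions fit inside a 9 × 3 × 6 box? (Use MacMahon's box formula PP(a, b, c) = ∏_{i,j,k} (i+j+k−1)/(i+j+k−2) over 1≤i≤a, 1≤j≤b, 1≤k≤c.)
PP(9, 3, 6) = 2530768240

Evaluate the triple product over i = 1..9, j = 1..3, k = 1..6. The factors are (2/1) · (3/2) · (4/3) · (5/4) · (6/5) · (7/6) · (3/2) · (4/3) · … (162 factors total). The numerators and denominators telescope so the product is an integer; carrying out the multiplication exactly gives PP(9, 3, 6) = 2530768240.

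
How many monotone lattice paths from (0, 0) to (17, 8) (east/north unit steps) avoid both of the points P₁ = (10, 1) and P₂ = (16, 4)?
Number of paths = 1024218

Inclusion–exclusion. Total paths: C(25, 17) = 1081575. Through P₁: C(11, 10)·C(14, 7) = 37752. Through P₂: C(20, 16)·C(5, 1) = 24225. Since P₁ is strictly southwest of P₂, a monotone path through both must visit P₁ then P₂; paths through both = C(11, 10)·C(9, 6)·C(5, 1) = 4620. Avoid both = 1081575 − 37752 − 24225 + 4620 = 1024218.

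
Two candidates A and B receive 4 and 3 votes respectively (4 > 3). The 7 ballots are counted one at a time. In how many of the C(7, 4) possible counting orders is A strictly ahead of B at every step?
Strict-lead orderings = 5

Total orderings of the 7 votes with 4 for A: C(7, 4) = 35. By the Bertrand ballot formula (Cycle Lemma / reflection principle), the number of orderings in which A is strictly ahead of B throughout is (p − q)/(p + q) · C(p + q, p) = (4 − 3)/(4 + 3) · 35 = 5.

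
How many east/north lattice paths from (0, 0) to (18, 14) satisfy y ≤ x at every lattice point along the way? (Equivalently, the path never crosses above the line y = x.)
Number of paths = 124062000

By the reflection principle (André's argument), the number of monotone paths to (18, 14) with n ≤ m that never go above y = x is C(32, 18) − C(32, 19) = 471435600 − 347373600 = 124062000.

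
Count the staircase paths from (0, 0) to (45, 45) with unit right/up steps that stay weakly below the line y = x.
C_45 = 2257117854077248073253720

These NE paths below the diagonal are counted by the Catalan number C_n = (1/(n + 1)) · C(2n, n). For n = 45: C_45 = (1/46) · C(90, 45) = 103827421287553411369671120/46 = 2257117854077248073253720.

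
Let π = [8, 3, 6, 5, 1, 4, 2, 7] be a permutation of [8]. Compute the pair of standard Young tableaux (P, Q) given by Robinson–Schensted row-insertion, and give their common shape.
P = [1, 2, 7] / [3, 4] / [5] / [6] / [8];  Q = [1, 3, 8] / [2, 6] / [4] / [5] / [7];  common shape = (3, 2, 1, 1, 1)

Row-insert the values π_1, π_2, … into P one at a time, bumping the leftmost entry strictly greater than the inserted value down to the next row. The recording tableau Q records, in position (i, j), the step at which that cell was added to P.
  Insert 8 (step 1): P = [8];  Q = [1]
  Insert 3 (step 2): P = [3] / [8];  Q = [1] / [2]
  Insert 6 (step 3): P = [3, 6] / [8];  Q = [1, 3] / [2]
  Insert 5 (step 4): P = [3, 5] / [6] / [8];  Q = [1, 3] / [2] / [4]
  Insert 1 (step 5): P = [1, 5] / [3] / [6] / [8];  Q = [1, 3] / [2] / [4] / [5]
  Insert 4 (step 6): P = [1, 4] / [3, 5] / [6] / [8];  Q = [1, 3] / [2, 6] / [4] / [5]
  Insert 2 (step 7): P = [1, 2] / [3, 4] / [5] / [6] / [8];  Q = [1, 3] / [2, 6] / [4] / [5] / [7]
  Insert 7 (step 8): P = [1, 2, 7] / [3, 4] / [5] / [6] / [8];  Q = [1, 3, 8] / [2, 6] / [4] / [5] / [7]
Final shape: (3, 2, 1, 1, 1).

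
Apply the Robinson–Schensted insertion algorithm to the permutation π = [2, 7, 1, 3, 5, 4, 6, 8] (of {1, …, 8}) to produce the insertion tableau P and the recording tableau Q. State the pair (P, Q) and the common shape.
P = [1, 3, 4, 6, 8] / [2, 5] / [7];  Q = [1, 2, 5, 7, 8] / [3, 4] / [6];  common shape = (5, 2, 1)

Row-insert the values π_1, π_2, … into P one at a time, bumping the leftmost entry strictly greater than the inserted value down to the next row. The recording tableau Q records, in position (i, j), the step at which that cell was added to P.
  Insert 2 (step 1): P = [2];  Q = [1]
  Insert 7 (step 2): P = [2, 7];  Q = [1, 2]
  Insert 1 (step 3): P = [1, 7] / [2];  Q = [1, 2] / [3]
  Insert 3 (step 4): P = [1, 3] / [2, 7];  Q = [1, 2] / [3, 4]
  Insert 5 (step 5): P = [1, 3, 5] / [2, 7];  Q = [1, 2, 5] / [3, 4]
  Insert 4 (step 6): P = [1, 3, 4] / [2, 5] / [7];  Q = [1, 2, 5] / [3, 4] / [6]
  Insert 6 (step 7): P = [1, 3, 4, 6] / [2, 5] / [7];  Q = [1, 2, 5, 7] / [3, 4] / [6]
  Insert 8 (step 8): P = [1, 3, 4, 6, 8] / [2, 5] / [7];  Q = [1, 2, 5, 7, 8] / [3, 4] / [6]
Final shape: (5, 2, 1).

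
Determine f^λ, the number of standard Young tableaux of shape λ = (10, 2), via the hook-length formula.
# SYT of shape (10, 2) = 54

Hook-length formula: f^λ = n! / Π hook(c), product over all cells c of the Young diagram. For λ = (10, 2), n = 12 boxes. Hook lengths by row (left-to-right, top-to-bottom): [11, 10, 8, 7, 6, 5, 4, 3, 2, 1]; [2, 1]. Product of hooks = 8870400. So f^λ = 12! / 8870400 = 479001600 / 8870400 = 54.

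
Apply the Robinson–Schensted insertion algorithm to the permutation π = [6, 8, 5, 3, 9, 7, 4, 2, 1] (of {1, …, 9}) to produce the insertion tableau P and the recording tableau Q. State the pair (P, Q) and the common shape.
P = [1, 4, 9] / [2, 7] / [3, 8] / [5] / [6];  Q = [1, 2, 5] / [3, 6] / [4, 7] / [8] / [9];  common shape = (3, 2, 2, 1, 1)

Row-insert the values π_1, π_2, … into P one at a time, bumping the leftmost entry strictly greater than the inserted value down to the next row. The recording tableau Q records, in position (i, j), the step at which that cell was added to P.
  Insert 6 (step 1): P = [6];  Q = [1]
  Insert 8 (step 2): P = [6, 8];  Q = [1, 2]
  Insert 5 (step 3): P = [5, 8] / [6];  Q = [1, 2] / [3]
  Insert 3 (step 4): P = [3, 8] / [5] / [6];  Q = [1, 2] / [3] / [4]
  Insert 9 (step 5): P = [3, 8, 9] / [5] / [6];  Q = [1, 2, 5] / [3] / [4]
  Insert 7 (step 6): P = [3, 7, 9] / [5, 8] / [6];  Q = [1, 2, 5] / [3, 6] / [4]
  Insert 4 (step 7): P = [3, 4, 9] / [5, 7] / [6, 8];  Q = [1, 2, 5] / [3, 6] / [4, 7]
  Insert 2 (step 8): P = [2, 4, 9] / [3, 7] / [5, 8] / [6];  Q = [1, 2, 5] / [3, 6] / [4, 7] / [8]
  Insert 1 (step 9): P = [1, 4, 9] / [2, 7] / [3, 8] / [5] / [6];  Q = [1, 2, 5] / [3, 6] / [4, 7] / [8] / [9]
Final shape: (3, 2, 2, 1, 1).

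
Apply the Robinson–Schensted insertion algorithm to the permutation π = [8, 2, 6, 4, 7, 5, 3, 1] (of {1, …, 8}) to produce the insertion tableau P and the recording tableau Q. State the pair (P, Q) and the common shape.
P = [1, 3, 5] / [2, 7] / [4] / [6] / [8];  Q = [1, 3, 5] / [2, 6] / [4] / [7] / [8];  common shape = (3, 2, 1, 1, 1)

Row-insert the values π_1, π_2, … into P one at a time, bumping the leftmost entry strictly greater than the inserted value down to the next row. The recording tableau Q records, in position (i, j), the step at which that cell was added to P.
  Insert 8 (step 1): P = [8];  Q = [1]
  Insert 2 (step 2): P = [2] / [8];  Q = [1] / [2]
  Insert 6 (step 3): P = [2, 6] / [8];  Q = [1, 3] / [2]
  Insert 4 (step 4): P = [2, 4] / [6] / [8];  Q = [1, 3] / [2] / [4]
  Insert 7 (step 5): P = [2, 4, 7] / [6] / [8];  Q = [1, 3, 5] / [2] / [4]
  Insert 5 (step 6): P = [2, 4, 5] / [6, 7] / [8];  Q = [1, 3, 5] / [2, 6] / [4]
  Insert 3 (step 7): P = [2, 3, 5] / [4, 7] / [6] / [8];  Q = [1, 3, 5] / [2, 6] / [4] / [7]
  Insert 1 (step 8): P = [1, 3, 5] / [2, 7] / [4] / [6] / [8];  Q = [1, 3, 5] / [2, 6] / [4] / [7] / [8]
Final shape: (3, 2, 1, 1, 1).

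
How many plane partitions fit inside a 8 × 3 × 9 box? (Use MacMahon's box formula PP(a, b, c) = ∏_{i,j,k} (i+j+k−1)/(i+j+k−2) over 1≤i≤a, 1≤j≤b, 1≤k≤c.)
PP(8, 3, 9) = 198520691512

Evaluate the triple product over i = 1..8, j = 1..3, k = 1..9. The factors are (2/1) · (3/2) · (4/3) · (5/4) · (6/5) · (7/6) · (8/7) · (9/8) · … (216 factors total). The numerators and denominators telescope so the product is an integer; carrying out the multiplication exactly gives PP(8, 3, 9) = 198520691512.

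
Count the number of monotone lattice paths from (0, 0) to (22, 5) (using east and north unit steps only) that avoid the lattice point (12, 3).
Number of paths = 50700

Total paths from (0, 0) to (22, 5): C(27, 22) = 80730. Paths through (12, 3): (paths (0, 0) → (12, 3)) × (paths (12, 3) → (22, 5)) = C(15, 12) · C(12, 10) = 455 · 66 = 30030. Avoidance count = 80730 − 30030 = 50700.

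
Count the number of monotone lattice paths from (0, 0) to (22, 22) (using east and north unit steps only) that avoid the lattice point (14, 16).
Number of paths = 1667394670695

Total paths from (0, 0) to (22, 22): C(44, 22) = 2104098963720. Paths through (14, 16): (paths (0, 0) → (14, 16)) × (paths (14, 16) → (22, 22)) = C(30, 14) · C(14, 8) = 145422675 · 3003 = 436704293025. Avoidance count = 2104098963720 − 436704293025 = 1667394670695.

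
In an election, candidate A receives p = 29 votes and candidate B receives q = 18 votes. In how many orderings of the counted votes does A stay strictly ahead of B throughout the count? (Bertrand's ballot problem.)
Strict-lead orderings = 1069258071970

Total orderings of the 47 votes with 29 for A: C(47, 29) = 4568648125690. By the Bertrand ballot formula (Cycle Lemma / reflection principle), the number of orderings in which A is strictly ahead of B throughout is (p − q)/(p + q) · C(p + q, p) = (29 − 18)/(29 + 18) · 4568648125690 = 1069258071970.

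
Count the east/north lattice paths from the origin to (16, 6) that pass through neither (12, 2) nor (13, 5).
Number of paths = 35427

Inclusion–exclusion. Total paths: C(22, 16) = 74613. Through P₁: C(14, 12)·C(8, 4) = 6370. Through P₂: C(18, 13)·C(4, 3) = 34272. Since P₁ is strictly southwest of P₂, a monotone path through both must visit P₁ then P₂; paths through both = C(14, 12)·C(4, 1)·C(4, 3) = 1456. Avoid both = 74613 − 6370 − 34272 + 1456 = 35427.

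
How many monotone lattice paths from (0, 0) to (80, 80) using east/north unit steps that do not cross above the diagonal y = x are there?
C_80 = 1136359577947336271931632877004667456667613940

These NE paths below the diagonal are counted by the Catalan number C_n = (1/(n + 1)) · C(2n, n). For n = 80: C_80 = (1/81) · C(160, 80) = 92045125813734238026462263037378063990076729140/81 = 1136359577947336271931632877004667456667613940.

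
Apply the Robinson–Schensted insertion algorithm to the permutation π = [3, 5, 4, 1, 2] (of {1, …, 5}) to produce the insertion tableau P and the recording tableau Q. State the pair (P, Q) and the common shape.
P = [1, 2] / [3, 4] / [5];  Q = [1, 2] / [3, 5] / [4];  common shape = (2, 2, 1)

Row-insert the values π_1, π_2, … into P one at a time, bumping the leftmost entry strictly greater than the inserted value down to the next row. The recording tableau Q records, in position (i, j), the step at which that cell was added to P.
  Insert 3 (step 1): P = [3];  Q = [1]
  Insert 5 (step 2): P = [3, 5];  Q = [1, 2]
  Insert 4 (step 3): P = [3, 4] / [5];  Q = [1, 2] / [3]
  Insert 1 (step 4): P = [1, 4] / [3] / [5];  Q = [1, 2] / [3] / [4]
  Insert 2 (step 5): P = [1, 2] / [3, 4] / [5];  Q = [1, 2] / [3, 5] / [4]
Final shape: (2, 2, 1).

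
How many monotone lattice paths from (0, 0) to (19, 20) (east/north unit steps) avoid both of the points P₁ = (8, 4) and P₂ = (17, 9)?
Number of paths = 62303088705

Inclusion–exclusion. Total paths: C(39, 19) = 68923264410. Through P₁: C(12, 8)·C(27, 11) = 6453758025. Through P₂: C(26, 17)·C(13, 2) = 243714900. Since P₁ is strictly southwest of P₂, a monotone path through both must visit P₁ then P₂; paths through both = C(12, 8)·C(14, 9)·C(13, 2) = 77297220. Avoid both = 68923264410 − 6453758025 − 243714900 + 77297220 = 62303088705.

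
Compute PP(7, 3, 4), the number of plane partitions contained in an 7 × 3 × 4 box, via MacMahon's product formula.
PP(7, 3, 4) = 1557270

Evaluate the triple product over i = 1..7, j = 1..3, k = 1..4. The factors are (2/1) · (3/2) · (4/3) · (5/4) · (3/2) · (4/3) · (5/4) · (6/5) · … (84 factors total). The numerators and denominators telescope so the product is an integer; carrying out the multiplication exactly gives PP(7, 3, 4) = 1557270.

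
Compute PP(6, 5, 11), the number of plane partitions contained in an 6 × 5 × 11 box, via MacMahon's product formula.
PP(6, 5, 11) = 3792054662892288

Evaluate the triple product over i = 1..6, j = 1..5, k = 1..11. The factors are (2/1) · (3/2) · (4/3) · (5/4) · (6/5) · (7/6) · (8/7) · (9/8) · … (330 factors total). The numerators and denominators telescope so the product is an integer; carrying out the multiplication exactly gives PP(6, 5, 11) = 3792054662892288.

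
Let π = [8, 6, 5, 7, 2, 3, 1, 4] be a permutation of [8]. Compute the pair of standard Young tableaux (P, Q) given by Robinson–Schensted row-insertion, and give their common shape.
P = [1, 3, 4] / [2, 7] / [5] / [6] / [8];  Q = [1, 4, 8] / [2, 6] / [3] / [5] / [7];  common shape = (3, 2, 1, 1, 1)

Row-insert the values π_1, π_2, … into P one at a time, bumping the leftmost entry strictly greater than the inserted value down to the next row. The recording tableau Q records, in position (i, j), the step at which that cell was added to P.
  Insert 8 (step 1): P = [8];  Q = [1]
  Insert 6 (step 2): P = [6] / [8];  Q = [1] / [2]
  Insert 5 (step 3): P = [5] / [6] / [8];  Q = [1] / [2] / [3]
  Insert 7 (step 4): P = [5, 7] / [6] / [8];  Q = [1, 4] / [2] / [3]
  Insert 2 (step 5): P = [2, 7] / [5] / [6] / [8];  Q = [1, 4] / [2] / [3] / [5]
  Insert 3 (step 6): P = [2, 3] / [5, 7] / [6] / [8];  Q = [1, 4] / [2, 6] / [3] / [5]
  Insert 1 (step 7): P = [1, 3] / [2, 7] / [5] / [6] / [8];  Q = [1, 4] / [2, 6] / [3] / [5] / [7]
  Insert 4 (step 8): P = [1, 3, 4] / [2, 7] / [5] / [6] / [8];  Q = [1, 4, 8] / [2, 6] / [3] / [5] / [7]
Final shape: (3, 2, 1, 1, 1).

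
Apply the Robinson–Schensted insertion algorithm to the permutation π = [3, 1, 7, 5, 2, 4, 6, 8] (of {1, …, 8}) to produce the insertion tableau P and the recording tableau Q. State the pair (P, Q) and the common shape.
P = [1, 2, 4, 6, 8] / [3, 5] / [7];  Q = [1, 3, 6, 7, 8] / [2, 4] / [5];  common shape = (5, 2, 1)

Row-insert the values π_1, π_2, … into P one at a time, bumping the leftmost entry strictly greater than the inserted value down to the next row. The recording tableau Q records, in position (i, j), the step at which that cell was added to P.
  Insert 3 (step 1): P = [3];  Q = [1]
  Insert 1 (step 2): P = [1] / [3];  Q = [1] / [2]
  Insert 7 (step 3): P = [1, 7] / [3];  Q = [1, 3] / [2]
  Insert 5 (step 4): P = [1, 5] / [3, 7];  Q = [1, 3] / [2, 4]
  Insert 2 (step 5): P = [1, 2] / [3, 5] / [7];  Q = [1, 3] / [2, 4] / [5]
  Insert 4 (step 6): P = [1, 2, 4] / [3, 5] / [7];  Q = [1, 3, 6] / [2, 4] / [5]
  Insert 6 (step 7): P = [1, 2, 4, 6] / [3, 5] / [7];  Q = [1, 3, 6, 7] / [2, 4] / [5]
  Insert 8 (step 8): P = [1, 2, 4, 6, 8] / [3, 5] / [7];  Q = [1, 3, 6, 7, 8] / [2, 4] / [5]
Final shape: (5, 2, 1).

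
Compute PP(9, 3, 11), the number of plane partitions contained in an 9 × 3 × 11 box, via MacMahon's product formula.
PP(9, 3, 11) = 44648855844320

Evaluate the triple product over i = 1..9, j = 1..3, k = 1..11. The factors are (2/1) · (3/2) · (4/3) · (5/4) · (6/5) · (7/6) · (8/7) · (9/8) · … (297 factors total). The numerators and denominators telescope so the product is an integer; carrying out the multiplication exactly gives PP(9, 3, 11) = 44648855844320.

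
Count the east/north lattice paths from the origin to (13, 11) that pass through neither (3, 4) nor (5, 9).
Number of paths = 1758449

Inclusion–exclusion. Total paths: C(24, 13) = 2496144. Through P₁: C(7, 3)·C(17, 10) = 680680. Through P₂: C(14, 5)·C(10, 8) = 90090. Since P₁ is strictly southwest of P₂, a monotone path through both must visit P₁ then P₂; paths through both = C(7, 3)·C(7, 2)·C(10, 8) = 33075. Avoid both = 2496144 − 680680 − 90090 + 33075 = 1758449.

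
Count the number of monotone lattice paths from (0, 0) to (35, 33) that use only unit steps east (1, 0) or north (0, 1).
Number of paths = 27640097433090845976

A monotone lattice path from (0, 0) to (35, 33) consists of 35 east steps and 33 north steps in some order, so it is determined by which 35 of the 68 steps are east. The count is C(68, 35) = 27640097433090845976.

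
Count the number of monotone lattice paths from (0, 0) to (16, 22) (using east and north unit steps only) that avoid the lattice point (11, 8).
Number of paths = 21361106934

Total paths from (0, 0) to (16, 22): C(38, 16) = 22239974430. Paths through (11, 8): (paths (0, 0) → (11, 8)) × (paths (11, 8) → (16, 22)) = C(19, 11) · C(19, 5) = 75582 · 11628 = 878867496. Avoidance count = 22239974430 − 878867496 = 21361106934.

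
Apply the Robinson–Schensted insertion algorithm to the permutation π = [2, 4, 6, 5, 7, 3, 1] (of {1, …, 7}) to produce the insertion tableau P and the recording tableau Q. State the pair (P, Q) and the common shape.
P = [1, 3, 5, 7] / [2] / [4] / [6];  Q = [1, 2, 3, 5] / [4] / [6] / [7];  common shape = (4, 1, 1, 1)

Row-insert the values π_1, π_2, … into P one at a time, bumping the leftmost entry strictly greater than the inserted value down to the next row. The recording tableau Q records, in position (i, j), the step at which that cell was added to P.
  Insert 2 (step 1): P = [2];  Q = [1]
  Insert 4 (step 2): P = [2, 4];  Q = [1, 2]
  Insert 6 (step 3): P = [2, 4, 6];  Q = [1, 2, 3]
  Insert 5 (step 4): P = [2, 4, 5] / [6];  Q = [1, 2, 3] / [4]
  Insert 7 (step 5): P = [2, 4, 5, 7] / [6];  Q = [1, 2, 3, 5] / [4]
  Insert 3 (step 6): P = [2, 3, 5, 7] / [4] / [6];  Q = [1, 2, 3, 5] / [4] / [6]
  Insert 1 (step 7): P = [1, 3, 5, 7] / [2] / [4] / [6];  Q = [1, 2, 3, 5] / [4] / [6] / [7]
Final shape: (4, 1, 1, 1).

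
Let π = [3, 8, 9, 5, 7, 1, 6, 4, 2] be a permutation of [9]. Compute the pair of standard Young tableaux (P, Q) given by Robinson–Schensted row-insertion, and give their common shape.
P = [1, 2, 6] / [3, 4] / [5, 9] / [7] / [8];  Q = [1, 2, 3] / [4, 5] / [6, 7] / [8] / [9];  common shape = (3, 2, 2, 1, 1)

Row-insert the values π_1, π_2, … into P one at a time, bumping the leftmost entry strictly greater than the inserted value down to the next row. The recording tableau Q records, in position (i, j), the step at which that cell was added to P.
  Insert 3 (step 1): P = [3];  Q = [1]
  Insert 8 (step 2): P = [3, 8];  Q = [1, 2]
  Insert 9 (step 3): P = [3, 8, 9];  Q = [1, 2, 3]
  Insert 5 (step 4): P = [3, 5, 9] / [8];  Q = [1, 2, 3] / [4]
  Insert 7 (step 5): P = [3, 5, 7] / [8, 9];  Q = [1, 2, 3] / [4, 5]
  Insert 1 (step 6): P = [1, 5, 7] / [3, 9] / [8];  Q = [1, 2, 3] / [4, 5] / [6]
  Insert 6 (step 7): P = [1, 5, 6] / [3, 7] / [8, 9];  Q = [1, 2, 3] / [4, 5] / [6, 7]
  Insert 4 (step 8): P = [1, 4, 6] / [3, 5] / [7, 9] / [8];  Q = [1, 2, 3] / [4, 5] / [6, 7] / [8]
  Insert 2 (step 9): P = [1, 2, 6] / [3, 4] / [5, 9] / [7] / [8];  Q = [1, 2, 3] / [4, 5] / [6, 7] / [8] / [9]
Final shape: (3, 2, 2, 1, 1).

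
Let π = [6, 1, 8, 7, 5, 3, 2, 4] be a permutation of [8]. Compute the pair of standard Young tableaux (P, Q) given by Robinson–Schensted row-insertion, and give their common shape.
P = [1, 2, 4] / [3, 7] / [5] / [6] / [8];  Q = [1, 3, 8] / [2, 4] / [5] / [6] / [7];  common shape = (3, 2, 1, 1, 1)

Row-insert the values π_1, π_2, … into P one at a time, bumping the leftmost entry strictly greater than the inserted value down to the next row. The recording tableau Q records, in position (i, j), the step at which that cell was added to P.
  Insert 6 (step 1): P = [6];  Q = [1]
  Insert 1 (step 2): P = [1] / [6];  Q = [1] / [2]
  Insert 8 (step 3): P = [1, 8] / [6];  Q = [1, 3] / [2]
  Insert 7 (step 4): P = [1, 7] / [6, 8];  Q = [1, 3] / [2, 4]
  Insert 5 (step 5): P = [1, 5] / [6, 7] / [8];  Q = [1, 3] / [2, 4] / [5]
  Insert 3 (step 6): P = [1, 3] / [5, 7] / [6] / [8];  Q = [1, 3] / [2, 4] / [5] / [6]
  Insert 2 (step 7): P = [1, 2] / [3, 7] / [5] / [6] / [8];  Q = [1, 3] / [2, 4] / [5] / [6] / [7]
  Insert 4 (step 8): P = [1, 2, 4] / [3, 7] / [5] / [6] / [8];  Q = [1, 3, 8] / [2, 4] / [5] / [6] / [7]
Final shape: (3, 2, 1, 1, 1).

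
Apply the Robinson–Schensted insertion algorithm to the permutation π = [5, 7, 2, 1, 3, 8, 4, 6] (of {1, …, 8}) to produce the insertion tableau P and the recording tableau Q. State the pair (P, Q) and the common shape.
P = [1, 3, 4, 6] / [2, 7, 8] / [5];  Q = [1, 2, 6, 8] / [3, 5, 7] / [4];  common shape = (4, 3, 1)

Row-insert the values π_1, π_2, … into P one at a time, bumping the leftmost entry strictly greater than the inserted value down to the next row. The recording tableau Q records, in position (i, j), the step at which that cell was added to P.
  Insert 5 (step 1): P = [5];  Q = [1]
  Insert 7 (step 2): P = [5, 7];  Q = [1, 2]
  Insert 2 (step 3): P = [2, 7] / [5];  Q = [1, 2] / [3]
  Insert 1 (step 4): P = [1, 7] / [2] / [5];  Q = [1, 2] / [3] / [4]
  Insert 3 (step 5): P = [1, 3] / [2, 7] / [5];  Q = [1, 2] / [3, 5] / [4]
  Insert 8 (step 6): P = [1, 3, 8] / [2, 7] / [5];  Q = [1, 2, 6] / [3, 5] / [4]
  Insert 4 (step 7): P = [1, 3, 4] / [2, 7, 8] / [5];  Q = [1, 2, 6] / [3, 5, 7] / [4]
  Insert 6 (step 8): P = [1, 3, 4, 6] / [2, 7, 8] / [5];  Q = [1, 2, 6, 8] / [3, 5, 7] / [4]
Final shape: (4, 3, 1).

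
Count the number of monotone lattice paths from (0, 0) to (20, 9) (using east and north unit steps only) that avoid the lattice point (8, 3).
Number of paths = 6951945

Total paths from (0, 0) to (20, 9): C(29, 20) = 10015005. Paths through (8, 3): (paths (0, 0) → (8, 3)) × (paths (8, 3) → (20, 9)) = C(11, 8) · C(18, 12) = 165 · 18564 = 3063060. Avoidance count = 10015005 − 3063060 = 6951945.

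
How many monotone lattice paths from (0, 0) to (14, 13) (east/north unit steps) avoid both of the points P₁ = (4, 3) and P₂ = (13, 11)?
Number of paths = 8655958

Inclusion–exclusion. Total paths: C(27, 14) = 20058300. Through P₁: C(7, 4)·C(20, 10) = 6466460. Through P₂: C(24, 13)·C(3, 1) = 7488432. Since P₁ is strictly southwest of P₂, a monotone path through both must visit P₁ then P₂; paths through both = C(7, 4)·C(17, 9)·C(3, 1) = 2552550. Avoid both = 20058300 − 6466460 − 7488432 + 2552550 = 8655958.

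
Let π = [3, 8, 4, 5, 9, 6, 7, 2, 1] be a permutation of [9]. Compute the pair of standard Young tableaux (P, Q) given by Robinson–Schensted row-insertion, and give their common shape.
P = [1, 4, 5, 6, 7] / [2, 9] / [3] / [8];  Q = [1, 2, 4, 5, 7] / [3, 6] / [8] / [9];  common shape = (5, 2, 1, 1)

Row-insert the values π_1, π_2, … into P one at a time, bumping the leftmost entry strictly greater than the inserted value down to the next row. The recording tableau Q records, in position (i, j), the step at which that cell was added to P.
  Insert 3 (step 1): P = [3];  Q = [1]
  Insert 8 (step 2): P = [3, 8];  Q = [1, 2]
  Insert 4 (step 3): P = [3, 4] / [8];  Q = [1, 2] / [3]
  Insert 5 (step 4): P = [3, 4, 5] / [8];  Q = [1, 2, 4] / [3]
  Insert 9 (step 5): P = [3, 4, 5, 9] / [8];  Q = [1, 2, 4, 5] / [3]
  Insert 6 (step 6): P = [3, 4, 5, 6] / [8, 9];  Q = [1, 2, 4, 5] / [3, 6]
  Insert 7 (step 7): P = [3, 4, 5, 6, 7] / [8, 9];  Q = [1, 2, 4, 5, 7] / [3, 6]
  Insert 2 (step 8): P = [2, 4, 5, 6, 7] / [3, 9] / [8];  Q = [1, 2, 4, 5, 7] / [3, 6] / [8]
  Insert 1 (step 9): P = [1, 4, 5, 6, 7] / [2, 9] / [3] / [8];  Q = [1, 2, 4, 5, 7] / [3, 6] / [8] / [9]
Final shape: (5, 2, 1, 1).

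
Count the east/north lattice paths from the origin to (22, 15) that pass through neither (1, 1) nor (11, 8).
Number of paths = 3556785696

Inclusion–exclusion. Total paths: C(37, 22) = 9364199760. Through P₁: C(2, 1)·C(35, 21) = 4639918800. Through P₂: C(19, 11)·C(18, 11) = 2405321568. Since P₁ is strictly southwest of P₂, a monotone path through both must visit P₁ then P₂; paths through both = C(2, 1)·C(17, 10)·C(18, 11) = 1237826304. Avoid both = 9364199760 − 4639918800 − 2405321568 + 1237826304 = 3556785696.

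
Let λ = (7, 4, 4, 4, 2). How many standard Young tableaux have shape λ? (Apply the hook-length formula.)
# SYT of shape (7, 4, 4, 4, 2) = 190466640

Hook-length formula: f^λ = n! / Π hook(c), product over all cells c of the Young diagram. For λ = (7, 4, 4, 4, 2), n = 21 boxes. Hook lengths by row (left-to-right, top-to-bottom): [11, 10, 8, 7, 3, 2, 1]; [7, 6, 4, 3]; [6, 5, 3, 2]; [5, 4, 2, 1]; [2, 1]. Product of hooks = 268240896000. So f^λ = 21! / 268240896000 = 51090942171709440000 / 268240896000 = 190466640.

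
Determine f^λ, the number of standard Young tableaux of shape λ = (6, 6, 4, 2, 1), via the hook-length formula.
# SYT of shape (6, 6, 4, 2, 1) = 23279256

Hook-length formula: f^λ = n! / Π hook(c), product over all cells c of the Young diagram. For λ = (6, 6, 4, 2, 1), n = 19 boxes. Hook lengths by row (left-to-right, top-to-bottom): [10, 8, 6, 5, 3, 2]; [9, 7, 5, 4, 2, 1]; [6, 4, 2, 1]; [3, 1]; [1]. Product of hooks = 5225472000. So f^λ = 19! / 5225472000 = 121645100408832000 / 5225472000 = 23279256.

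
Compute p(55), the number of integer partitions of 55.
p(55) = 451276

Compute p(n) via the recurrence p(n, m) = p(n, m−1) + p(n−m, m), where p(n, m) counts partitions of n with all parts ≤ m and p(n) = p(n, n). The base cases are p(0, m) = 1 and p(n, 0) = 0 for n > 0. Filling the table yields p(55) = 451276. (Euler's pentagonal recurrence is an alternative.)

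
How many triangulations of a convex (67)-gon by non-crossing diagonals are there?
C_65 = 1440418573150919668872489894243865350

These polygon triangulations are counted by the Catalan number C_n = (1/(n + 1)) · C(2n, n). For n = 65: C_65 = (1/66) · C(130, 65) = 95067625827960698145584333020095113100/66 = 1440418573150919668872489894243865350.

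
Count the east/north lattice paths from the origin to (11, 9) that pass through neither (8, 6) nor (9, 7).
Number of paths = 75296

Inclusion–exclusion. Total paths: C(20, 11) = 167960. Through P₁: C(14, 8)·C(6, 3) = 60060. Through P₂: C(16, 9)·C(4, 2) = 68640. Since P₁ is strictly southwest of P₂, a monotone path through both must visit P₁ then P₂; paths through both = C(14, 8)·C(2, 1)·C(4, 2) = 36036. Avoid both = 167960 − 60060 − 68640 + 36036 = 75296.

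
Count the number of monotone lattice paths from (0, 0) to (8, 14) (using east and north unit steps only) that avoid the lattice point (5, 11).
Number of paths = 232410

Total paths from (0, 0) to (8, 14): C(22, 8) = 319770. Paths through (5, 11): (paths (0, 0) → (5, 11)) × (paths (5, 11) → (8, 14)) = C(16, 5) · C(6, 3) = 4368 · 20 = 87360. Avoidance count = 319770 − 87360 = 232410.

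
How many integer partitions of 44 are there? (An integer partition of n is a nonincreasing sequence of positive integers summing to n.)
p(44) = 75175

Compute p(n) via the recurrence p(n, m) = p(n, m−1) + p(n−m, m), where p(n, m) counts partitions of n with all parts ≤ m and p(n) = p(n, n). The base cases are p(0, m) = 1 and p(n, 0) = 0 for n > 0. Filling the table yields p(44) = 75175. (Euler's pentagonal recurrence is an alternative.)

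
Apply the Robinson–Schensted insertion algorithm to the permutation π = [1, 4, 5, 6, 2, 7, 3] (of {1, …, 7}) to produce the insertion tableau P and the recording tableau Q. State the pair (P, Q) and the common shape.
P = [1, 2, 3, 6, 7] / [4, 5];  Q = [1, 2, 3, 4, 6] / [5, 7];  common shape = (5, 2)

Row-insert the values π_1, π_2, … into P one at a time, bumping the leftmost entry strictly greater than the inserted value down to the next row. The recording tableau Q records, in position (i, j), the step at which that cell was added to P.
  Insert 1 (step 1): P = [1];  Q = [1]
  Insert 4 (step 2): P = [1, 4];  Q = [1, 2]
  Insert 5 (step 3): P = [1, 4, 5];  Q = [1, 2, 3]
  Insert 6 (step 4): P = [1, 4, 5, 6];  Q = [1, 2, 3, 4]
  Insert 2 (step 5): P = [1, 2, 5, 6] / [4];  Q = [1, 2, 3, 4] / [5]
  Insert 7 (step 6): P = [1, 2, 5, 6, 7] / [4];  Q = [1, 2, 3, 4, 6] / [5]
  Insert 3 (step 7): P = [1, 2, 3, 6, 7] / [4, 5];  Q = [1, 2, 3, 4, 6] / [5, 7]
Final shape: (5, 2).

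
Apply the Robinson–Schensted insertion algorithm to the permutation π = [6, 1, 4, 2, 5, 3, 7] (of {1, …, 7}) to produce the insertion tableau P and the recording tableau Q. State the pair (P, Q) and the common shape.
P = [1, 2, 3, 7] / [4, 5] / [6];  Q = [1, 3, 5, 7] / [2, 6] / [4];  common shape = (4, 2, 1)

Row-insert the values π_1, π_2, … into P one at a time, bumping the leftmost entry strictly greater than the inserted value down to the next row. The recording tableau Q records, in position (i, j), the step at which that cell was added to P.
  Insert 6 (step 1): P = [6];  Q = [1]
  Insert 1 (step 2): P = [1] / [6];  Q = [1] / [2]
  Insert 4 (step 3): P = [1, 4] / [6];  Q = [1, 3] / [2]
  Insert 2 (step 4): P = [1, 2] / [4] / [6];  Q = [1, 3] / [2] / [4]
  Insert 5 (step 5): P = [1, 2, 5] / [4] / [6];  Q = [1, 3, 5] / [2] / [4]
  Insert 3 (step 6): P = [1, 2, 3] / [4, 5] / [6];  Q = [1, 3, 5] / [2, 6] / [4]
  Insert 7 (step 7): P = [1, 2, 3, 7] / [4, 5] / [6];  Q = [1, 3, 5, 7] / [2, 6] / [4]
Final shape: (4, 2, 1).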